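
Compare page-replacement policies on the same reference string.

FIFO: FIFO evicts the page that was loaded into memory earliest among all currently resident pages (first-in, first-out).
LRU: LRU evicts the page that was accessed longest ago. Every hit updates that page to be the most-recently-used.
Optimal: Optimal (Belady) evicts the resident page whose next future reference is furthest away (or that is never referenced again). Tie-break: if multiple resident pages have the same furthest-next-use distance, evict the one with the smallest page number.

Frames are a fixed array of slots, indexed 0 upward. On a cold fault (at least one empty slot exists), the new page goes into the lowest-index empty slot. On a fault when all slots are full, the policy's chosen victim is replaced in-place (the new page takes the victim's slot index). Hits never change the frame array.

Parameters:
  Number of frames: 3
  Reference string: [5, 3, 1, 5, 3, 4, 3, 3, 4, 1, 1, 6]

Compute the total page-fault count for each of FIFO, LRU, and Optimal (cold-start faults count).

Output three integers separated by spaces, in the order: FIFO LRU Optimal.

--- FIFO ---
  step 0: ref 5 -> FAULT, frames=[5,-,-] (faults so far: 1)
  step 1: ref 3 -> FAULT, frames=[5,3,-] (faults so far: 2)
  step 2: ref 1 -> FAULT, frames=[5,3,1] (faults so far: 3)
  step 3: ref 5 -> HIT, frames=[5,3,1] (faults so far: 3)
  step 4: ref 3 -> HIT, frames=[5,3,1] (faults so far: 3)
  step 5: ref 4 -> FAULT, evict 5, frames=[4,3,1] (faults so far: 4)
  step 6: ref 3 -> HIT, frames=[4,3,1] (faults so far: 4)
  step 7: ref 3 -> HIT, frames=[4,3,1] (faults so far: 4)
  step 8: ref 4 -> HIT, frames=[4,3,1] (faults so far: 4)
  step 9: ref 1 -> HIT, frames=[4,3,1] (faults so far: 4)
  step 10: ref 1 -> HIT, frames=[4,3,1] (faults so far: 4)
  step 11: ref 6 -> FAULT, evict 3, frames=[4,6,1] (faults so far: 5)
  FIFO total faults: 5
--- LRU ---
  step 0: ref 5 -> FAULT, frames=[5,-,-] (faults so far: 1)
  step 1: ref 3 -> FAULT, frames=[5,3,-] (faults so far: 2)
  step 2: ref 1 -> FAULT, frames=[5,3,1] (faults so far: 3)
  step 3: ref 5 -> HIT, frames=[5,3,1] (faults so far: 3)
  step 4: ref 3 -> HIT, frames=[5,3,1] (faults so far: 3)
  step 5: ref 4 -> FAULT, evict 1, frames=[5,3,4] (faults so far: 4)
  step 6: ref 3 -> HIT, frames=[5,3,4] (faults so far: 4)
  step 7: ref 3 -> HIT, frames=[5,3,4] (faults so far: 4)
  step 8: ref 4 -> HIT, frames=[5,3,4] (faults so far: 4)
  step 9: ref 1 -> FAULT, evict 5, frames=[1,3,4] (faults so far: 5)
  step 10: ref 1 -> HIT, frames=[1,3,4] (faults so far: 5)
  step 11: ref 6 -> FAULT, evict 3, frames=[1,6,4] (faults so far: 6)
  LRU total faults: 6
--- Optimal ---
  step 0: ref 5 -> FAULT, frames=[5,-,-] (faults so far: 1)
  step 1: ref 3 -> FAULT, frames=[5,3,-] (faults so far: 2)
  step 2: ref 1 -> FAULT, frames=[5,3,1] (faults so far: 3)
  step 3: ref 5 -> HIT, frames=[5,3,1] (faults so far: 3)
  step 4: ref 3 -> HIT, frames=[5,3,1] (faults so far: 3)
  step 5: ref 4 -> FAULT, evict 5, frames=[4,3,1] (faults so far: 4)
  step 6: ref 3 -> HIT, frames=[4,3,1] (faults so far: 4)
  step 7: ref 3 -> HIT, frames=[4,3,1] (faults so far: 4)
  step 8: ref 4 -> HIT, frames=[4,3,1] (faults so far: 4)
  step 9: ref 1 -> HIT, frames=[4,3,1] (faults so far: 4)
  step 10: ref 1 -> HIT, frames=[4,3,1] (faults so far: 4)
  step 11: ref 6 -> FAULT, evict 1, frames=[4,3,6] (faults so far: 5)
  Optimal total faults: 5

Answer: 5 6 5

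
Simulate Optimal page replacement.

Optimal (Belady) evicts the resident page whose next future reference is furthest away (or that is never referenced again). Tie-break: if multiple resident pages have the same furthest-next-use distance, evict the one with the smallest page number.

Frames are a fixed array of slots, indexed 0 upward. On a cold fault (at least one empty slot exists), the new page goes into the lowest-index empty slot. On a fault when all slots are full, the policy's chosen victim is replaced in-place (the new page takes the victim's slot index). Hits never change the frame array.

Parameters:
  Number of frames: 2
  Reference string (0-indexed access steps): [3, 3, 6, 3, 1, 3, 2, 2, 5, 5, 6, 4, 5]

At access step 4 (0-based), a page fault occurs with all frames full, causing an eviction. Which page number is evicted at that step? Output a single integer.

Step 0: ref 3 -> FAULT, frames=[3,-]
Step 1: ref 3 -> HIT, frames=[3,-]
Step 2: ref 6 -> FAULT, frames=[3,6]
Step 3: ref 3 -> HIT, frames=[3,6]
Step 4: ref 1 -> FAULT, evict 6, frames=[3,1]
At step 4: evicted page 6

Answer: 6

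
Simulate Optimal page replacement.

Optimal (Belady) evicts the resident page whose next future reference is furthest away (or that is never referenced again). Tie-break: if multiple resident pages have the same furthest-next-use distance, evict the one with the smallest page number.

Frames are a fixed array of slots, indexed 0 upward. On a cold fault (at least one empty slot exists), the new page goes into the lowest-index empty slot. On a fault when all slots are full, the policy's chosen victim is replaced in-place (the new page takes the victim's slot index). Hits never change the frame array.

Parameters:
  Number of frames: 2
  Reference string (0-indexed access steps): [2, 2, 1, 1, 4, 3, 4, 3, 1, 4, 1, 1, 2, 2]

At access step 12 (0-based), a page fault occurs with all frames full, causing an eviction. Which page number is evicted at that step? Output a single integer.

Answer: 1

Derivation:
Step 0: ref 2 -> FAULT, frames=[2,-]
Step 1: ref 2 -> HIT, frames=[2,-]
Step 2: ref 1 -> FAULT, frames=[2,1]
Step 3: ref 1 -> HIT, frames=[2,1]
Step 4: ref 4 -> FAULT, evict 2, frames=[4,1]
Step 5: ref 3 -> FAULT, evict 1, frames=[4,3]
Step 6: ref 4 -> HIT, frames=[4,3]
Step 7: ref 3 -> HIT, frames=[4,3]
Step 8: ref 1 -> FAULT, evict 3, frames=[4,1]
Step 9: ref 4 -> HIT, frames=[4,1]
Step 10: ref 1 -> HIT, frames=[4,1]
Step 11: ref 1 -> HIT, frames=[4,1]
Step 12: ref 2 -> FAULT, evict 1, frames=[4,2]
At step 12: evicted page 1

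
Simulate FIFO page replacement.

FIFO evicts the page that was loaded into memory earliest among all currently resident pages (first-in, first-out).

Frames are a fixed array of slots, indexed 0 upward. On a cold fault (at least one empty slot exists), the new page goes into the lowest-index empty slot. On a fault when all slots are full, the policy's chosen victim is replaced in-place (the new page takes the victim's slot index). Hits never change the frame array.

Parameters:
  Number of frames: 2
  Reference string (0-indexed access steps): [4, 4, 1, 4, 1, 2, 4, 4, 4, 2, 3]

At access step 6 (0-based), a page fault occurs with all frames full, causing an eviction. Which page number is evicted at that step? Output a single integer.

Answer: 1

Derivation:
Step 0: ref 4 -> FAULT, frames=[4,-]
Step 1: ref 4 -> HIT, frames=[4,-]
Step 2: ref 1 -> FAULT, frames=[4,1]
Step 3: ref 4 -> HIT, frames=[4,1]
Step 4: ref 1 -> HIT, frames=[4,1]
Step 5: ref 2 -> FAULT, evict 4, frames=[2,1]
Step 6: ref 4 -> FAULT, evict 1, frames=[2,4]
At step 6: evicted page 1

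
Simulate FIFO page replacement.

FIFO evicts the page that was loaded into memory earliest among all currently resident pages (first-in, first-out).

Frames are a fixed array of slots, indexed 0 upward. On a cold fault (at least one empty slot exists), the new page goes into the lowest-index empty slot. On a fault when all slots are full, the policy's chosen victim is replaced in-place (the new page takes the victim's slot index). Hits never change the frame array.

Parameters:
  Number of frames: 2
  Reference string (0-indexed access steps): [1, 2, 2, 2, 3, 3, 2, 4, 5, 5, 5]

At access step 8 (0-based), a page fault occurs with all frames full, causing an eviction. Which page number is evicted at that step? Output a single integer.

Answer: 3

Derivation:
Step 0: ref 1 -> FAULT, frames=[1,-]
Step 1: ref 2 -> FAULT, frames=[1,2]
Step 2: ref 2 -> HIT, frames=[1,2]
Step 3: ref 2 -> HIT, frames=[1,2]
Step 4: ref 3 -> FAULT, evict 1, frames=[3,2]
Step 5: ref 3 -> HIT, frames=[3,2]
Step 6: ref 2 -> HIT, frames=[3,2]
Step 7: ref 4 -> FAULT, evict 2, frames=[3,4]
Step 8: ref 5 -> FAULT, evict 3, frames=[5,4]
At step 8: evicted page 3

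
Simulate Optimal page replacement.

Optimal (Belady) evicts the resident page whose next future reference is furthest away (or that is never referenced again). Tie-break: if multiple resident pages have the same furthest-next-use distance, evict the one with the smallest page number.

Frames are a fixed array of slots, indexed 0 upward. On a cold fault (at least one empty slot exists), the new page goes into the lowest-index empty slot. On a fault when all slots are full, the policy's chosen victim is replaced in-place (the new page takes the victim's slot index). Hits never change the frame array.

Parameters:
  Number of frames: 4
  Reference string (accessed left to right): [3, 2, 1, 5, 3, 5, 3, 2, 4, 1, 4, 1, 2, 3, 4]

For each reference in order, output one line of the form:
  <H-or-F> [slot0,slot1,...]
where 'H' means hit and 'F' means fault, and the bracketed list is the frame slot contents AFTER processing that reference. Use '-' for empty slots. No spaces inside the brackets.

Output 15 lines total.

F [3,-,-,-]
F [3,2,-,-]
F [3,2,1,-]
F [3,2,1,5]
H [3,2,1,5]
H [3,2,1,5]
H [3,2,1,5]
H [3,2,1,5]
F [3,2,1,4]
H [3,2,1,4]
H [3,2,1,4]
H [3,2,1,4]
H [3,2,1,4]
H [3,2,1,4]
H [3,2,1,4]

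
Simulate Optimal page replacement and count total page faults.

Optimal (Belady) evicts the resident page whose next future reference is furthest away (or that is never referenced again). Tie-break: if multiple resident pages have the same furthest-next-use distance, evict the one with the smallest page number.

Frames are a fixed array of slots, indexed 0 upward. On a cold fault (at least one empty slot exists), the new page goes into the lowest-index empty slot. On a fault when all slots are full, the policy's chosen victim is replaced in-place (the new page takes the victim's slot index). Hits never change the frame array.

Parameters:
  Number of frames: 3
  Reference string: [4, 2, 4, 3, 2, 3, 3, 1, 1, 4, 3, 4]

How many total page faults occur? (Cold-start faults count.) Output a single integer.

Answer: 4

Derivation:
Step 0: ref 4 → FAULT, frames=[4,-,-]
Step 1: ref 2 → FAULT, frames=[4,2,-]
Step 2: ref 4 → HIT, frames=[4,2,-]
Step 3: ref 3 → FAULT, frames=[4,2,3]
Step 4: ref 2 → HIT, frames=[4,2,3]
Step 5: ref 3 → HIT, frames=[4,2,3]
Step 6: ref 3 → HIT, frames=[4,2,3]
Step 7: ref 1 → FAULT (evict 2), frames=[4,1,3]
Step 8: ref 1 → HIT, frames=[4,1,3]
Step 9: ref 4 → HIT, frames=[4,1,3]
Step 10: ref 3 → HIT, frames=[4,1,3]
Step 11: ref 4 → HIT, frames=[4,1,3]
Total faults: 4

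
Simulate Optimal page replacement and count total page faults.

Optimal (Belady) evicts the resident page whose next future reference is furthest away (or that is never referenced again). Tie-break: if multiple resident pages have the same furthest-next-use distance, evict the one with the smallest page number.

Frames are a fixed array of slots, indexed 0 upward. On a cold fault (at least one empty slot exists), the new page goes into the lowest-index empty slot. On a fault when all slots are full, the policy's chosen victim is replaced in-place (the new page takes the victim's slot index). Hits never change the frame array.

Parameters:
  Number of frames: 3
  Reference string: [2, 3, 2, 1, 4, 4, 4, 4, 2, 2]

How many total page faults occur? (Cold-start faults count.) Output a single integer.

Answer: 4

Derivation:
Step 0: ref 2 → FAULT, frames=[2,-,-]
Step 1: ref 3 → FAULT, frames=[2,3,-]
Step 2: ref 2 → HIT, frames=[2,3,-]
Step 3: ref 1 → FAULT, frames=[2,3,1]
Step 4: ref 4 → FAULT (evict 1), frames=[2,3,4]
Step 5: ref 4 → HIT, frames=[2,3,4]
Step 6: ref 4 → HIT, frames=[2,3,4]
Step 7: ref 4 → HIT, frames=[2,3,4]
Step 8: ref 2 → HIT, frames=[2,3,4]
Step 9: ref 2 → HIT, frames=[2,3,4]
Total faults: 4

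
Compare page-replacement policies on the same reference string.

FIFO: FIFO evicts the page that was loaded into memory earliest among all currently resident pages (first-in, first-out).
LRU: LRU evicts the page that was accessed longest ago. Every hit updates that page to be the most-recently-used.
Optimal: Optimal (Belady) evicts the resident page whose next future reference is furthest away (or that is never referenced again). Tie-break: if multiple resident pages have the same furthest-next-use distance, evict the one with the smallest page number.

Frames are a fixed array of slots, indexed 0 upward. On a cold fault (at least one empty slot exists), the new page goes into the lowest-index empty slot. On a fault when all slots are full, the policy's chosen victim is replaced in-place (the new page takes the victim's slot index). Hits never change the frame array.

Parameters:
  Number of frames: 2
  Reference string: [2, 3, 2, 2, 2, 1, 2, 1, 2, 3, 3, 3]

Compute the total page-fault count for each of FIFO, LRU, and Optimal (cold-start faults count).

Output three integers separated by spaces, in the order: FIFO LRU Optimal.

Answer: 5 4 4

Derivation:
--- FIFO ---
  step 0: ref 2 -> FAULT, frames=[2,-] (faults so far: 1)
  step 1: ref 3 -> FAULT, frames=[2,3] (faults so far: 2)
  step 2: ref 2 -> HIT, frames=[2,3] (faults so far: 2)
  step 3: ref 2 -> HIT, frames=[2,3] (faults so far: 2)
  step 4: ref 2 -> HIT, frames=[2,3] (faults so far: 2)
  step 5: ref 1 -> FAULT, evict 2, frames=[1,3] (faults so far: 3)
  step 6: ref 2 -> FAULT, evict 3, frames=[1,2] (faults so far: 4)
  step 7: ref 1 -> HIT, frames=[1,2] (faults so far: 4)
  step 8: ref 2 -> HIT, frames=[1,2] (faults so far: 4)
  step 9: ref 3 -> FAULT, evict 1, frames=[3,2] (faults so far: 5)
  step 10: ref 3 -> HIT, frames=[3,2] (faults so far: 5)
  step 11: ref 3 -> HIT, frames=[3,2] (faults so far: 5)
  FIFO total faults: 5
--- LRU ---
  step 0: ref 2 -> FAULT, frames=[2,-] (faults so far: 1)
  step 1: ref 3 -> FAULT, frames=[2,3] (faults so far: 2)
  step 2: ref 2 -> HIT, frames=[2,3] (faults so far: 2)
  step 3: ref 2 -> HIT, frames=[2,3] (faults so far: 2)
  step 4: ref 2 -> HIT, frames=[2,3] (faults so far: 2)
  step 5: ref 1 -> FAULT, evict 3, frames=[2,1] (faults so far: 3)
  step 6: ref 2 -> HIT, frames=[2,1] (faults so far: 3)
  step 7: ref 1 -> HIT, frames=[2,1] (faults so far: 3)
  step 8: ref 2 -> HIT, frames=[2,1] (faults so far: 3)
  step 9: ref 3 -> FAULT, evict 1, frames=[2,3] (faults so far: 4)
  step 10: ref 3 -> HIT, frames=[2,3] (faults so far: 4)
  step 11: ref 3 -> HIT, frames=[2,3] (faults so far: 4)
  LRU total faults: 4
--- Optimal ---
  step 0: ref 2 -> FAULT, frames=[2,-] (faults so far: 1)
  step 1: ref 3 -> FAULT, frames=[2,3] (faults so far: 2)
  step 2: ref 2 -> HIT, frames=[2,3] (faults so far: 2)
  step 3: ref 2 -> HIT, frames=[2,3] (faults so far: 2)
  step 4: ref 2 -> HIT, frames=[2,3] (faults so far: 2)
  step 5: ref 1 -> FAULT, evict 3, frames=[2,1] (faults so far: 3)
  step 6: ref 2 -> HIT, frames=[2,1] (faults so far: 3)
  step 7: ref 1 -> HIT, frames=[2,1] (faults so far: 3)
  step 8: ref 2 -> HIT, frames=[2,1] (faults so far: 3)
  step 9: ref 3 -> FAULT, evict 1, frames=[2,3] (faults so far: 4)
  step 10: ref 3 -> HIT, frames=[2,3] (faults so far: 4)
  step 11: ref 3 -> HIT, frames=[2,3] (faults so far: 4)
  Optimal total faults: 4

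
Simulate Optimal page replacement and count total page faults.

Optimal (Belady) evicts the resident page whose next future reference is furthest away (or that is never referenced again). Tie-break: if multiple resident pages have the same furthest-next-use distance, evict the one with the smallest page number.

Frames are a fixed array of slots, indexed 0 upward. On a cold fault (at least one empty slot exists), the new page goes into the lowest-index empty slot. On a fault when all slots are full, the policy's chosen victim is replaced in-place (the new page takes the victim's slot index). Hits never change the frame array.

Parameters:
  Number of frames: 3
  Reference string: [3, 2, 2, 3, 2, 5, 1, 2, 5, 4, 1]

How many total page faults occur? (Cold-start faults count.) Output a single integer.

Step 0: ref 3 → FAULT, frames=[3,-,-]
Step 1: ref 2 → FAULT, frames=[3,2,-]
Step 2: ref 2 → HIT, frames=[3,2,-]
Step 3: ref 3 → HIT, frames=[3,2,-]
Step 4: ref 2 → HIT, frames=[3,2,-]
Step 5: ref 5 → FAULT, frames=[3,2,5]
Step 6: ref 1 → FAULT (evict 3), frames=[1,2,5]
Step 7: ref 2 → HIT, frames=[1,2,5]
Step 8: ref 5 → HIT, frames=[1,2,5]
Step 9: ref 4 → FAULT (evict 2), frames=[1,4,5]
Step 10: ref 1 → HIT, frames=[1,4,5]
Total faults: 5

Answer: 5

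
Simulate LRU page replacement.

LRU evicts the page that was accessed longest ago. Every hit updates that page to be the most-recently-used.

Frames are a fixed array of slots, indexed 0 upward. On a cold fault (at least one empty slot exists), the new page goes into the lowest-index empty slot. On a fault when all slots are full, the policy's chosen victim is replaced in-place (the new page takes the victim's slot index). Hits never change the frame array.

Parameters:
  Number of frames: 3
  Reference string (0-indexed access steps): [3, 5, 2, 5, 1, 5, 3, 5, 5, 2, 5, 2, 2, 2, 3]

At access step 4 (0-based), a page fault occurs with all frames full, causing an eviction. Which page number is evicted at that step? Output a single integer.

Answer: 3

Derivation:
Step 0: ref 3 -> FAULT, frames=[3,-,-]
Step 1: ref 5 -> FAULT, frames=[3,5,-]
Step 2: ref 2 -> FAULT, frames=[3,5,2]
Step 3: ref 5 -> HIT, frames=[3,5,2]
Step 4: ref 1 -> FAULT, evict 3, frames=[1,5,2]
At step 4: evicted page 3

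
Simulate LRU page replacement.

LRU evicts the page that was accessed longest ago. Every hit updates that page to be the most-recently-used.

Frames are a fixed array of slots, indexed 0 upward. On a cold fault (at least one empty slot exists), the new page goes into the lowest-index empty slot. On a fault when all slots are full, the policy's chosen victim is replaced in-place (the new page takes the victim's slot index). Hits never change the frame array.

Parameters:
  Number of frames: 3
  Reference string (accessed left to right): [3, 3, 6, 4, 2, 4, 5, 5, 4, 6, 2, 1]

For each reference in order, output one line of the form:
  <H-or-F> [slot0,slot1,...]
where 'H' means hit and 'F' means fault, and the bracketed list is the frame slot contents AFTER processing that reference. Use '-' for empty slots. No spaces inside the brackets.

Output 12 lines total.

F [3,-,-]
H [3,-,-]
F [3,6,-]
F [3,6,4]
F [2,6,4]
H [2,6,4]
F [2,5,4]
H [2,5,4]
H [2,5,4]
F [6,5,4]
F [6,2,4]
F [6,2,1]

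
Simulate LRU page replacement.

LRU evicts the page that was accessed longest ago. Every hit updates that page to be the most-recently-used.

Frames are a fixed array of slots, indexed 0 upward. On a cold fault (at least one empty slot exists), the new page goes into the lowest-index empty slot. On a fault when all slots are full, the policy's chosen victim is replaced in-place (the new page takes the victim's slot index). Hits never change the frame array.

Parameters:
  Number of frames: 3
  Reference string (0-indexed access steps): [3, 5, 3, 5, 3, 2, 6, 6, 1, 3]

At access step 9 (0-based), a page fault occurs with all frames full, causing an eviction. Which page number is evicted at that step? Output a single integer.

Answer: 2

Derivation:
Step 0: ref 3 -> FAULT, frames=[3,-,-]
Step 1: ref 5 -> FAULT, frames=[3,5,-]
Step 2: ref 3 -> HIT, frames=[3,5,-]
Step 3: ref 5 -> HIT, frames=[3,5,-]
Step 4: ref 3 -> HIT, frames=[3,5,-]
Step 5: ref 2 -> FAULT, frames=[3,5,2]
Step 6: ref 6 -> FAULT, evict 5, frames=[3,6,2]
Step 7: ref 6 -> HIT, frames=[3,6,2]
Step 8: ref 1 -> FAULT, evict 3, frames=[1,6,2]
Step 9: ref 3 -> FAULT, evict 2, frames=[1,6,3]
At step 9: evicted page 2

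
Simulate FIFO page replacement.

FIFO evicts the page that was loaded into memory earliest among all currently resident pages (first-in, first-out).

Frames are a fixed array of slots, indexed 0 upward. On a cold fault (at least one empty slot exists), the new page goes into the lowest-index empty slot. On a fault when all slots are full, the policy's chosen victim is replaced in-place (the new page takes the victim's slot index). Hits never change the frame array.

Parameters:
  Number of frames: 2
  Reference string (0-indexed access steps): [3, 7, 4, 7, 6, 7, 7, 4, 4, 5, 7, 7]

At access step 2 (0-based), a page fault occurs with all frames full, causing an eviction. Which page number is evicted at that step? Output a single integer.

Answer: 3

Derivation:
Step 0: ref 3 -> FAULT, frames=[3,-]
Step 1: ref 7 -> FAULT, frames=[3,7]
Step 2: ref 4 -> FAULT, evict 3, frames=[4,7]
At step 2: evicted page 3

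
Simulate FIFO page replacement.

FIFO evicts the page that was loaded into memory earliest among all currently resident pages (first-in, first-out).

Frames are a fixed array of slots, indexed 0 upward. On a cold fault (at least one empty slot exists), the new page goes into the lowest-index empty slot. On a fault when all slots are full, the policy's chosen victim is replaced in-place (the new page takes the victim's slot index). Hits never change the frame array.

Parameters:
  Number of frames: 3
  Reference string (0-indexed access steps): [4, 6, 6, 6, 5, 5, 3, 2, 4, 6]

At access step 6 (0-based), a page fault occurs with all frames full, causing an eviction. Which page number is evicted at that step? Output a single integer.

Step 0: ref 4 -> FAULT, frames=[4,-,-]
Step 1: ref 6 -> FAULT, frames=[4,6,-]
Step 2: ref 6 -> HIT, frames=[4,6,-]
Step 3: ref 6 -> HIT, frames=[4,6,-]
Step 4: ref 5 -> FAULT, frames=[4,6,5]
Step 5: ref 5 -> HIT, frames=[4,6,5]
Step 6: ref 3 -> FAULT, evict 4, frames=[3,6,5]
At step 6: evicted page 4

Answer: 4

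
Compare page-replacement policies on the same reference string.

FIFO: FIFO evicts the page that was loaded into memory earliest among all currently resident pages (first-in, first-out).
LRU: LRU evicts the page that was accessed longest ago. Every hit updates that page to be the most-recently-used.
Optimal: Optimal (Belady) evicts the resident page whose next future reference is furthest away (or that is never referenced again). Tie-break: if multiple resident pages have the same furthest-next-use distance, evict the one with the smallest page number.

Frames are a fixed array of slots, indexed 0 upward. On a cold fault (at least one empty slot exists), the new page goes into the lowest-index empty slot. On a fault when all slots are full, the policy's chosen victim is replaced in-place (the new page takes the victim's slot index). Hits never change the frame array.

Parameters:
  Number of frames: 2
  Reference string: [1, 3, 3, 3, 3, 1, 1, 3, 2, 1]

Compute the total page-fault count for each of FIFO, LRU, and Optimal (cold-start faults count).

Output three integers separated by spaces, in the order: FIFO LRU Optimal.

Answer: 4 4 3

Derivation:
--- FIFO ---
  step 0: ref 1 -> FAULT, frames=[1,-] (faults so far: 1)
  step 1: ref 3 -> FAULT, frames=[1,3] (faults so far: 2)
  step 2: ref 3 -> HIT, frames=[1,3] (faults so far: 2)
  step 3: ref 3 -> HIT, frames=[1,3] (faults so far: 2)
  step 4: ref 3 -> HIT, frames=[1,3] (faults so far: 2)
  step 5: ref 1 -> HIT, frames=[1,3] (faults so far: 2)
  step 6: ref 1 -> HIT, frames=[1,3] (faults so far: 2)
  step 7: ref 3 -> HIT, frames=[1,3] (faults so far: 2)
  step 8: ref 2 -> FAULT, evict 1, frames=[2,3] (faults so far: 3)
  step 9: ref 1 -> FAULT, evict 3, frames=[2,1] (faults so far: 4)
  FIFO total faults: 4
--- LRU ---
  step 0: ref 1 -> FAULT, frames=[1,-] (faults so far: 1)
  step 1: ref 3 -> FAULT, frames=[1,3] (faults so far: 2)
  step 2: ref 3 -> HIT, frames=[1,3] (faults so far: 2)
  step 3: ref 3 -> HIT, frames=[1,3] (faults so far: 2)
  step 4: ref 3 -> HIT, frames=[1,3] (faults so far: 2)
  step 5: ref 1 -> HIT, frames=[1,3] (faults so far: 2)
  step 6: ref 1 -> HIT, frames=[1,3] (faults so far: 2)
  step 7: ref 3 -> HIT, frames=[1,3] (faults so far: 2)
  step 8: ref 2 -> FAULT, evict 1, frames=[2,3] (faults so far: 3)
  step 9: ref 1 -> FAULT, evict 3, frames=[2,1] (faults so far: 4)
  LRU total faults: 4
--- Optimal ---
  step 0: ref 1 -> FAULT, frames=[1,-] (faults so far: 1)
  step 1: ref 3 -> FAULT, frames=[1,3] (faults so far: 2)
  step 2: ref 3 -> HIT, frames=[1,3] (faults so far: 2)
  step 3: ref 3 -> HIT, frames=[1,3] (faults so far: 2)
  step 4: ref 3 -> HIT, frames=[1,3] (faults so far: 2)
  step 5: ref 1 -> HIT, frames=[1,3] (faults so far: 2)
  step 6: ref 1 -> HIT, frames=[1,3] (faults so far: 2)
  step 7: ref 3 -> HIT, frames=[1,3] (faults so far: 2)
  step 8: ref 2 -> FAULT, evict 3, frames=[1,2] (faults so far: 3)
  step 9: ref 1 -> HIT, frames=[1,2] (faults so far: 3)
  Optimal total faults: 3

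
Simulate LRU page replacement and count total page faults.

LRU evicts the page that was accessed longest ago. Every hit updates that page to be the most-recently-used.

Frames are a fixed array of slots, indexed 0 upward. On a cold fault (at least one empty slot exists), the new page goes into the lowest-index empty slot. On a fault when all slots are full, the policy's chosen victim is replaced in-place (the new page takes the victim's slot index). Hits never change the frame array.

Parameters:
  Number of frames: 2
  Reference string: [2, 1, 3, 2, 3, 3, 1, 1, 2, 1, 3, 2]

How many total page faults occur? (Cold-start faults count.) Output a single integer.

Step 0: ref 2 → FAULT, frames=[2,-]
Step 1: ref 1 → FAULT, frames=[2,1]
Step 2: ref 3 → FAULT (evict 2), frames=[3,1]
Step 3: ref 2 → FAULT (evict 1), frames=[3,2]
Step 4: ref 3 → HIT, frames=[3,2]
Step 5: ref 3 → HIT, frames=[3,2]
Step 6: ref 1 → FAULT (evict 2), frames=[3,1]
Step 7: ref 1 → HIT, frames=[3,1]
Step 8: ref 2 → FAULT (evict 3), frames=[2,1]
Step 9: ref 1 → HIT, frames=[2,1]
Step 10: ref 3 → FAULT (evict 2), frames=[3,1]
Step 11: ref 2 → FAULT (evict 1), frames=[3,2]
Total faults: 8

Answer: 8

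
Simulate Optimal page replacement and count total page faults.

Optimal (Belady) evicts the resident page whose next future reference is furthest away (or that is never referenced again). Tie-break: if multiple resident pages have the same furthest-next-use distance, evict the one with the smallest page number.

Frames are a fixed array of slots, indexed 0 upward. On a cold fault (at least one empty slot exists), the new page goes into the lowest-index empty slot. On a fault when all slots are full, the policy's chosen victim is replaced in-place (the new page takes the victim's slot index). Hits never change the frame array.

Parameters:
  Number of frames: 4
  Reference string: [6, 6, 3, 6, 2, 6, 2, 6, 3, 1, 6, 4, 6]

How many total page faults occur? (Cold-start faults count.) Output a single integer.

Answer: 5

Derivation:
Step 0: ref 6 → FAULT, frames=[6,-,-,-]
Step 1: ref 6 → HIT, frames=[6,-,-,-]
Step 2: ref 3 → FAULT, frames=[6,3,-,-]
Step 3: ref 6 → HIT, frames=[6,3,-,-]
Step 4: ref 2 → FAULT, frames=[6,3,2,-]
Step 5: ref 6 → HIT, frames=[6,3,2,-]
Step 6: ref 2 → HIT, frames=[6,3,2,-]
Step 7: ref 6 → HIT, frames=[6,3,2,-]
Step 8: ref 3 → HIT, frames=[6,3,2,-]
Step 9: ref 1 → FAULT, frames=[6,3,2,1]
Step 10: ref 6 → HIT, frames=[6,3,2,1]
Step 11: ref 4 → FAULT (evict 1), frames=[6,3,2,4]
Step 12: ref 6 → HIT, frames=[6,3,2,4]
Total faults: 5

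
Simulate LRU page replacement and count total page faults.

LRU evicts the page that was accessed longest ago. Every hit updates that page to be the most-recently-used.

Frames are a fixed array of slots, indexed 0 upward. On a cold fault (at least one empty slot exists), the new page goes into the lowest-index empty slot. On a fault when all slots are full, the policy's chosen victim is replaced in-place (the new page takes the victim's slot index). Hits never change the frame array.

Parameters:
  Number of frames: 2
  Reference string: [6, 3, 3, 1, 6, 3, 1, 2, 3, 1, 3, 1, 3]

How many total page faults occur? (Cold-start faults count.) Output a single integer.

Step 0: ref 6 → FAULT, frames=[6,-]
Step 1: ref 3 → FAULT, frames=[6,3]
Step 2: ref 3 → HIT, frames=[6,3]
Step 3: ref 1 → FAULT (evict 6), frames=[1,3]
Step 4: ref 6 → FAULT (evict 3), frames=[1,6]
Step 5: ref 3 → FAULT (evict 1), frames=[3,6]
Step 6: ref 1 → FAULT (evict 6), frames=[3,1]
Step 7: ref 2 → FAULT (evict 3), frames=[2,1]
Step 8: ref 3 → FAULT (evict 1), frames=[2,3]
Step 9: ref 1 → FAULT (evict 2), frames=[1,3]
Step 10: ref 3 → HIT, frames=[1,3]
Step 11: ref 1 → HIT, frames=[1,3]
Step 12: ref 3 → HIT, frames=[1,3]
Total faults: 9

Answer: 9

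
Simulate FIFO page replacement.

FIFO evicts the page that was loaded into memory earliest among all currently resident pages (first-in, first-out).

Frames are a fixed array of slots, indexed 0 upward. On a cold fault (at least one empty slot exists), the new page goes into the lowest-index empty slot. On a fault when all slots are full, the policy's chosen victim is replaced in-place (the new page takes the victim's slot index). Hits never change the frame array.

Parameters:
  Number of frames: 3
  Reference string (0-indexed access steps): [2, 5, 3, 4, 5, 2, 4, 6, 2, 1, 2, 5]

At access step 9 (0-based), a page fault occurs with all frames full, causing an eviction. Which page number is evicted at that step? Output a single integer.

Step 0: ref 2 -> FAULT, frames=[2,-,-]
Step 1: ref 5 -> FAULT, frames=[2,5,-]
Step 2: ref 3 -> FAULT, frames=[2,5,3]
Step 3: ref 4 -> FAULT, evict 2, frames=[4,5,3]
Step 4: ref 5 -> HIT, frames=[4,5,3]
Step 5: ref 2 -> FAULT, evict 5, frames=[4,2,3]
Step 6: ref 4 -> HIT, frames=[4,2,3]
Step 7: ref 6 -> FAULT, evict 3, frames=[4,2,6]
Step 8: ref 2 -> HIT, frames=[4,2,6]
Step 9: ref 1 -> FAULT, evict 4, frames=[1,2,6]
At step 9: evicted page 4

Answer: 4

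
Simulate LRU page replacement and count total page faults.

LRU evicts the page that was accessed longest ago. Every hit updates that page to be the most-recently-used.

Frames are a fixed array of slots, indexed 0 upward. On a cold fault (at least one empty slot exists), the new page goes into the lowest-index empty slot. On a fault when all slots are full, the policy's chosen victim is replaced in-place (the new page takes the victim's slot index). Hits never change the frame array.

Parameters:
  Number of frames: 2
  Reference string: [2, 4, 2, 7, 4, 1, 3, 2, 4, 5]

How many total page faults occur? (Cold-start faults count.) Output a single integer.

Step 0: ref 2 → FAULT, frames=[2,-]
Step 1: ref 4 → FAULT, frames=[2,4]
Step 2: ref 2 → HIT, frames=[2,4]
Step 3: ref 7 → FAULT (evict 4), frames=[2,7]
Step 4: ref 4 → FAULT (evict 2), frames=[4,7]
Step 5: ref 1 → FAULT (evict 7), frames=[4,1]
Step 6: ref 3 → FAULT (evict 4), frames=[3,1]
Step 7: ref 2 → FAULT (evict 1), frames=[3,2]
Step 8: ref 4 → FAULT (evict 3), frames=[4,2]
Step 9: ref 5 → FAULT (evict 2), frames=[4,5]
Total faults: 9

Answer: 9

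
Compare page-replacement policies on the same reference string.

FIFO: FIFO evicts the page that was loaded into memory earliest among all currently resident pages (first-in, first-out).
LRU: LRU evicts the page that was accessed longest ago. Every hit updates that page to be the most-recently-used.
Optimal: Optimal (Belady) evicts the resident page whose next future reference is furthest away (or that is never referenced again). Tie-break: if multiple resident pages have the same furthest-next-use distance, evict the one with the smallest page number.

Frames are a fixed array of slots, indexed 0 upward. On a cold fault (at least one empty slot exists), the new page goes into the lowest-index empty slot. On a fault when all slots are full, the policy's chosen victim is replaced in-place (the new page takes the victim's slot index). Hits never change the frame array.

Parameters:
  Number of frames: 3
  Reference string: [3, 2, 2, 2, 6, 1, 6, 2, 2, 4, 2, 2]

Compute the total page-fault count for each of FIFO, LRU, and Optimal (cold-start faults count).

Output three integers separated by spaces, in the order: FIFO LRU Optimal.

Answer: 6 5 5

Derivation:
--- FIFO ---
  step 0: ref 3 -> FAULT, frames=[3,-,-] (faults so far: 1)
  step 1: ref 2 -> FAULT, frames=[3,2,-] (faults so far: 2)
  step 2: ref 2 -> HIT, frames=[3,2,-] (faults so far: 2)
  step 3: ref 2 -> HIT, frames=[3,2,-] (faults so far: 2)
  step 4: ref 6 -> FAULT, frames=[3,2,6] (faults so far: 3)
  step 5: ref 1 -> FAULT, evict 3, frames=[1,2,6] (faults so far: 4)
  step 6: ref 6 -> HIT, frames=[1,2,6] (faults so far: 4)
  step 7: ref 2 -> HIT, frames=[1,2,6] (faults so far: 4)
  step 8: ref 2 -> HIT, frames=[1,2,6] (faults so far: 4)
  step 9: ref 4 -> FAULT, evict 2, frames=[1,4,6] (faults so far: 5)
  step 10: ref 2 -> FAULT, evict 6, frames=[1,4,2] (faults so far: 6)
  step 11: ref 2 -> HIT, frames=[1,4,2] (faults so far: 6)
  FIFO total faults: 6
--- LRU ---
  step 0: ref 3 -> FAULT, frames=[3,-,-] (faults so far: 1)
  step 1: ref 2 -> FAULT, frames=[3,2,-] (faults so far: 2)
  step 2: ref 2 -> HIT, frames=[3,2,-] (faults so far: 2)
  step 3: ref 2 -> HIT, frames=[3,2,-] (faults so far: 2)
  step 4: ref 6 -> FAULT, frames=[3,2,6] (faults so far: 3)
  step 5: ref 1 -> FAULT, evict 3, frames=[1,2,6] (faults so far: 4)
  step 6: ref 6 -> HIT, frames=[1,2,6] (faults so far: 4)
  step 7: ref 2 -> HIT, frames=[1,2,6] (faults so far: 4)
  step 8: ref 2 -> HIT, frames=[1,2,6] (faults so far: 4)
  step 9: ref 4 -> FAULT, evict 1, frames=[4,2,6] (faults so far: 5)
  step 10: ref 2 -> HIT, frames=[4,2,6] (faults so far: 5)
  step 11: ref 2 -> HIT, frames=[4,2,6] (faults so far: 5)
  LRU total faults: 5
--- Optimal ---
  step 0: ref 3 -> FAULT, frames=[3,-,-] (faults so far: 1)
  step 1: ref 2 -> FAULT, frames=[3,2,-] (faults so far: 2)
  step 2: ref 2 -> HIT, frames=[3,2,-] (faults so far: 2)
  step 3: ref 2 -> HIT, frames=[3,2,-] (faults so far: 2)
  step 4: ref 6 -> FAULT, frames=[3,2,6] (faults so far: 3)
  step 5: ref 1 -> FAULT, evict 3, frames=[1,2,6] (faults so far: 4)
  step 6: ref 6 -> HIT, frames=[1,2,6] (faults so far: 4)
  step 7: ref 2 -> HIT, frames=[1,2,6] (faults so far: 4)
  step 8: ref 2 -> HIT, frames=[1,2,6] (faults so far: 4)
  step 9: ref 4 -> FAULT, evict 1, frames=[4,2,6] (faults so far: 5)
  step 10: ref 2 -> HIT, frames=[4,2,6] (faults so far: 5)
  step 11: ref 2 -> HIT, frames=[4,2,6] (faults so far: 5)
  Optimal total faults: 5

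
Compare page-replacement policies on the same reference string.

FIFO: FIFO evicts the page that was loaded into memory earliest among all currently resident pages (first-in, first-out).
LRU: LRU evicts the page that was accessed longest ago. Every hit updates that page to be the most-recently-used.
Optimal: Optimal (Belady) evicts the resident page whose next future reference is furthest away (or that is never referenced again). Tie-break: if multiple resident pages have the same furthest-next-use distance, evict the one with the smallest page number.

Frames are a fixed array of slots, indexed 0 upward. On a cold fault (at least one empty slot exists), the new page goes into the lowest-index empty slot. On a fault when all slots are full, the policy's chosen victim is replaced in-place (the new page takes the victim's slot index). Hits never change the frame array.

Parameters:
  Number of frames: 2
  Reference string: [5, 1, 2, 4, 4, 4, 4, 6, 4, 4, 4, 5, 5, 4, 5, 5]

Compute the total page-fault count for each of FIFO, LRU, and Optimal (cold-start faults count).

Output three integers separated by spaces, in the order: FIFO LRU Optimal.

--- FIFO ---
  step 0: ref 5 -> FAULT, frames=[5,-] (faults so far: 1)
  step 1: ref 1 -> FAULT, frames=[5,1] (faults so far: 2)
  step 2: ref 2 -> FAULT, evict 5, frames=[2,1] (faults so far: 3)
  step 3: ref 4 -> FAULT, evict 1, frames=[2,4] (faults so far: 4)
  step 4: ref 4 -> HIT, frames=[2,4] (faults so far: 4)
  step 5: ref 4 -> HIT, frames=[2,4] (faults so far: 4)
  step 6: ref 4 -> HIT, frames=[2,4] (faults so far: 4)
  step 7: ref 6 -> FAULT, evict 2, frames=[6,4] (faults so far: 5)
  step 8: ref 4 -> HIT, frames=[6,4] (faults so far: 5)
  step 9: ref 4 -> HIT, frames=[6,4] (faults so far: 5)
  step 10: ref 4 -> HIT, frames=[6,4] (faults so far: 5)
  step 11: ref 5 -> FAULT, evict 4, frames=[6,5] (faults so far: 6)
  step 12: ref 5 -> HIT, frames=[6,5] (faults so far: 6)
  step 13: ref 4 -> FAULT, evict 6, frames=[4,5] (faults so far: 7)
  step 14: ref 5 -> HIT, frames=[4,5] (faults so far: 7)
  step 15: ref 5 -> HIT, frames=[4,5] (faults so far: 7)
  FIFO total faults: 7
--- LRU ---
  step 0: ref 5 -> FAULT, frames=[5,-] (faults so far: 1)
  step 1: ref 1 -> FAULT, frames=[5,1] (faults so far: 2)
  step 2: ref 2 -> FAULT, evict 5, frames=[2,1] (faults so far: 3)
  step 3: ref 4 -> FAULT, evict 1, frames=[2,4] (faults so far: 4)
  step 4: ref 4 -> HIT, frames=[2,4] (faults so far: 4)
  step 5: ref 4 -> HIT, frames=[2,4] (faults so far: 4)
  step 6: ref 4 -> HIT, frames=[2,4] (faults so far: 4)
  step 7: ref 6 -> FAULT, evict 2, frames=[6,4] (faults so far: 5)
  step 8: ref 4 -> HIT, frames=[6,4] (faults so far: 5)
  step 9: ref 4 -> HIT, frames=[6,4] (faults so far: 5)
  step 10: ref 4 -> HIT, frames=[6,4] (faults so far: 5)
  step 11: ref 5 -> FAULT, evict 6, frames=[5,4] (faults so far: 6)
  step 12: ref 5 -> HIT, frames=[5,4] (faults so far: 6)
  step 13: ref 4 -> HIT, frames=[5,4] (faults so far: 6)
  step 14: ref 5 -> HIT, frames=[5,4] (faults so far: 6)
  step 15: ref 5 -> HIT, frames=[5,4] (faults so far: 6)
  LRU total faults: 6
--- Optimal ---
  step 0: ref 5 -> FAULT, frames=[5,-] (faults so far: 1)
  step 1: ref 1 -> FAULT, frames=[5,1] (faults so far: 2)
  step 2: ref 2 -> FAULT, evict 1, frames=[5,2] (faults so far: 3)
  step 3: ref 4 -> FAULT, evict 2, frames=[5,4] (faults so far: 4)
  step 4: ref 4 -> HIT, frames=[5,4] (faults so far: 4)
  step 5: ref 4 -> HIT, frames=[5,4] (faults so far: 4)
  step 6: ref 4 -> HIT, frames=[5,4] (faults so far: 4)
  step 7: ref 6 -> FAULT, evict 5, frames=[6,4] (faults so far: 5)
  step 8: ref 4 -> HIT, frames=[6,4] (faults so far: 5)
  step 9: ref 4 -> HIT, frames=[6,4] (faults so far: 5)
  step 10: ref 4 -> HIT, frames=[6,4] (faults so far: 5)
  step 11: ref 5 -> FAULT, evict 6, frames=[5,4] (faults so far: 6)
  step 12: ref 5 -> HIT, frames=[5,4] (faults so far: 6)
  step 13: ref 4 -> HIT, frames=[5,4] (faults so far: 6)
  step 14: ref 5 -> HIT, frames=[5,4] (faults so far: 6)
  step 15: ref 5 -> HIT, frames=[5,4] (faults so far: 6)
  Optimal total faults: 6

Answer: 7 6 6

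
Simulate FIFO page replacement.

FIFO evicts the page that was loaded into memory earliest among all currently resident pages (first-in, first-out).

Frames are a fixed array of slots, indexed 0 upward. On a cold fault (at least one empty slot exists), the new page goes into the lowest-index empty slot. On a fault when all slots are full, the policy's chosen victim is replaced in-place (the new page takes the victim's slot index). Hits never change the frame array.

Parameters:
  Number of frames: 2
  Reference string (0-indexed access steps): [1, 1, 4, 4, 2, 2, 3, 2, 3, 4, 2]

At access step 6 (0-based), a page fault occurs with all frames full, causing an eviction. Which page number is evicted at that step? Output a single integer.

Step 0: ref 1 -> FAULT, frames=[1,-]
Step 1: ref 1 -> HIT, frames=[1,-]
Step 2: ref 4 -> FAULT, frames=[1,4]
Step 3: ref 4 -> HIT, frames=[1,4]
Step 4: ref 2 -> FAULT, evict 1, frames=[2,4]
Step 5: ref 2 -> HIT, frames=[2,4]
Step 6: ref 3 -> FAULT, evict 4, frames=[2,3]
At step 6: evicted page 4

Answer: 4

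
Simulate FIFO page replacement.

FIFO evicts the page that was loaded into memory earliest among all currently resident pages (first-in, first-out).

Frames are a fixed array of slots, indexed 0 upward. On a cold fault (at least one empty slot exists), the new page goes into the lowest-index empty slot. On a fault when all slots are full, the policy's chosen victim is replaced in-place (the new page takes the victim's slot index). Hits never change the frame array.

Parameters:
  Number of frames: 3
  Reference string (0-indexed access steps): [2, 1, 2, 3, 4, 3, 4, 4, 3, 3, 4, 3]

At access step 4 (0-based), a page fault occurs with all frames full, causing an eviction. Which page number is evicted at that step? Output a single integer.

Step 0: ref 2 -> FAULT, frames=[2,-,-]
Step 1: ref 1 -> FAULT, frames=[2,1,-]
Step 2: ref 2 -> HIT, frames=[2,1,-]
Step 3: ref 3 -> FAULT, frames=[2,1,3]
Step 4: ref 4 -> FAULT, evict 2, frames=[4,1,3]
At step 4: evicted page 2

Answer: 2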